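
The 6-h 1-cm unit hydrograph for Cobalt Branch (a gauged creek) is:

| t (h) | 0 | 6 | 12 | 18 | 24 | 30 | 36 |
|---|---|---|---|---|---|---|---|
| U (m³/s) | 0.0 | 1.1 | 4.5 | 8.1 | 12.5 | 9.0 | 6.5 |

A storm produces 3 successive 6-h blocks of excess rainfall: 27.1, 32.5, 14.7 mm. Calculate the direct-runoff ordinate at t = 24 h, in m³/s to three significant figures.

Q ≈ 66.8 m³/s

By discrete convolution, Q_j = Σ (P_i / 10 mm) · U_{j−i}.
At t = 24 h (j=4): Q = (27.1/10)·12.5 + (32.5/10)·8.1 + (14.7/10)·4.5 = 66.8 m³/s.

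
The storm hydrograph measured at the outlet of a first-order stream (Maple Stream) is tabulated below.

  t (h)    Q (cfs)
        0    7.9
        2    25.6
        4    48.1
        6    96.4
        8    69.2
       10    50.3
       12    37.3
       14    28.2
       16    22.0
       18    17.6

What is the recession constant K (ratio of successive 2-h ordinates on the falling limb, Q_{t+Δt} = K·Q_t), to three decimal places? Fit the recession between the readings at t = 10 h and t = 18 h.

Using the recession-limb readings at t = 10 h and t = 18 h: Q falls from 50.3 to 17.6 cfs over 4 intervals.
K = (Q₂/Q₁)^(1/4) = (17.6/50.3)^(1/4) = 0.769.

K ≈ 0.769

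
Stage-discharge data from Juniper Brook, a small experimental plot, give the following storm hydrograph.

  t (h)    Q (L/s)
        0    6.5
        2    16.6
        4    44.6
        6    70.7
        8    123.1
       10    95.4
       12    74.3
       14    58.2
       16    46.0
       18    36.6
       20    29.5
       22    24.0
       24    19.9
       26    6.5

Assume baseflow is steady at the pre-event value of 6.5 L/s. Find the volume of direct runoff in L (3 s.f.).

Direct-runoff ordinates (Q − Q_b): 0.0, 10.1, 38.1, 64.2, 116.6, 88.9, 67.8, 51.7, 39.5, 30.1, 23.0, 17.5, 13.4, 0.0 L/s.
ΣQ_DR = 560.9 L/s.
With Δt = 2 h = 7200 s, V = ΣQ_DR · Δt = 560.9 × 7200 = 4.04 × 10^6 L.

V ≈ 4.04 × 10^6 L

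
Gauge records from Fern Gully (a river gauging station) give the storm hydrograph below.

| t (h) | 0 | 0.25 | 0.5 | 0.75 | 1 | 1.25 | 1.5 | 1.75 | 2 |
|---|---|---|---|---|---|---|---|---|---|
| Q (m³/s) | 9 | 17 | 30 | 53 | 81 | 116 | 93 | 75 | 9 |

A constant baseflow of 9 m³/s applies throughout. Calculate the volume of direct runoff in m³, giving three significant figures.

V ≈ 3.62 × 10^5 m³

Direct-runoff ordinates (Q − Q_b): 0.0, 8.0, 21.0, 44.0, 72.0, 107.0, 84.0, 66.0, 0.0 m³/s.
ΣQ_DR = 402.0 m³/s.
With Δt = 0.25 h = 900 s, V = ΣQ_DR · Δt = 402.0 × 900 = 3.62 × 10^5 m³.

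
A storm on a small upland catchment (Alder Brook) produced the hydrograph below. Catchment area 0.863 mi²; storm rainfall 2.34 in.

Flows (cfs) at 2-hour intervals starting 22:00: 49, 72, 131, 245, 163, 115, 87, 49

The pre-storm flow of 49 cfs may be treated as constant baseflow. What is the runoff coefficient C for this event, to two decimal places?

C ≈ 0.80

ΣQ_DR = 519.0 cfs; V = ΣQ_DR·Δt = 3.737 × 10^6 ft³.
Runoff depth d = V / A = 1.864 in.
C = d / P = 1.864 / 2.34 = 0.80.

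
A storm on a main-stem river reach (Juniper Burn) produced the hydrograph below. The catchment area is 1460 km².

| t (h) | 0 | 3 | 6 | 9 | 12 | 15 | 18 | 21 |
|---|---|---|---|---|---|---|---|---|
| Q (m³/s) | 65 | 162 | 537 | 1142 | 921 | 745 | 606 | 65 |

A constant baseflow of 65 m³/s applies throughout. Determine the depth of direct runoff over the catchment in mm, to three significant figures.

Direct runoff: 0.0, 97.0, 472.0, 1077.0, 856.0, 680.0, 541.0, 0.0 m³/s; ΣQ_DR = 3723 m³/s.
V = ΣQ_DR · Δt = 3723 × 10800 s = 4.021 × 10^7 m³.
Over A = 1460 km², depth = V / A = 27.5 mm.

d ≈ 27.5 mm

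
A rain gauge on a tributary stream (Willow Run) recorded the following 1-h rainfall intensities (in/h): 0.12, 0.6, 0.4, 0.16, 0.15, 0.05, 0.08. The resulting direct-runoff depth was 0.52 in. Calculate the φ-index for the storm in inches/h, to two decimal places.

Only the 2 blocks with intensity above φ contribute runoff: 0.6, 0.4 in/h.
Σ(I−φ)·Δt = d  ⇒  (0.6+0.4 − 2φ)·1 = 0.52
φ = (1.000 − 0.52/1) / 2 = 0.24 in/h.

φ ≈ 0.24 in/h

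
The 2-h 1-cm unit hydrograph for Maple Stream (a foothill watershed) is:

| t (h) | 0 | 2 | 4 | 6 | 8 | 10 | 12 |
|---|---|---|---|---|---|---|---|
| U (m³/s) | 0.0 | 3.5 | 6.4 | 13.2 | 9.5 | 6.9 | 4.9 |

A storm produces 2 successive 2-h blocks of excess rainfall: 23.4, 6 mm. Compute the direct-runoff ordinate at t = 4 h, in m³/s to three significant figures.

By discrete convolution, Q_j = Σ (P_i / 10 mm) · U_{j−i}.
At t = 4 h (j=2): Q = (23.4/10)·6.4 + (6/10)·3.5 = 17.1 m³/s.

Q ≈ 17.1 m³/s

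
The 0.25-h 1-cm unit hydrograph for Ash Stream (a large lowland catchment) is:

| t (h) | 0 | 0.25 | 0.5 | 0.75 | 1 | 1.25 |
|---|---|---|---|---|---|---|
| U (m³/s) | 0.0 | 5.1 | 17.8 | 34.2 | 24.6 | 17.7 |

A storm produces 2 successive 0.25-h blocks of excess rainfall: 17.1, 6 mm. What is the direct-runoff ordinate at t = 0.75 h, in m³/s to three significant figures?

Q ≈ 69.2 m³/s

By discrete convolution, Q_j = Σ (P_i / 10 mm) · U_{j−i}.
At t = 0.75 h (j=3): Q = (17.1/10)·34.2 + (6/10)·17.8 = 69.2 m³/s.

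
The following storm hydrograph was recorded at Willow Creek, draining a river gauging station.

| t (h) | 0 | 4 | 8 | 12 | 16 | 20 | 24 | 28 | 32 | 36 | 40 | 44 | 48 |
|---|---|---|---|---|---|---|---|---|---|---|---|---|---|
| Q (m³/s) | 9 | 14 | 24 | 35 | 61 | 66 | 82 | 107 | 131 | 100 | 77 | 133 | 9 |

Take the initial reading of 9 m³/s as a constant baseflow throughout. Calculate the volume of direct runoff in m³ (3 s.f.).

Direct-runoff ordinates (Q − Q_b): 0.0, 5.0, 15.0, 26.0, 52.0, 57.0, 73.0, 98.0, 122.0, 91.0, 68.0, 124.0, 0.0 m³/s.
ΣQ_DR = 731.0 m³/s.
With Δt = 4 h = 14400 s, V = ΣQ_DR · Δt = 731.0 × 14400 = 1.05 × 10^7 m³.

V ≈ 1.05 × 10^7 m³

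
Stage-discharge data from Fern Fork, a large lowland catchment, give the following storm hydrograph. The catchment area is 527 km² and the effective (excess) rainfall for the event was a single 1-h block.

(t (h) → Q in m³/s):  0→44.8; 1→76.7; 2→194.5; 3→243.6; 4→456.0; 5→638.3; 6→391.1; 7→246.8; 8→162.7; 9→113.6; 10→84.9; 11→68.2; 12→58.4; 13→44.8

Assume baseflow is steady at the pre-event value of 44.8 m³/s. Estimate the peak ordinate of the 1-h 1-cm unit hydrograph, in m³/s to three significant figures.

Direct runoff: 0.0, 31.9, 149.7, 198.8, 411.2, 593.5, 346.3, 202.0, 117.9, 68.8, 40.1, 23.4, 13.6, 0.0 m³/s; ΣQ_DR = 2197 m³/s, peak = 593.5 m³/s.
Runoff depth d = ΣQ_DR·Δt / A = 2197 × 3600 / (527 km²) = 15.01 mm.
The 1-cm UH is the DRH scaled by (10 mm)/d, so U_p = 593.5 × 10/15.01 = 395 m³/s.

U_p ≈ 395 m³/s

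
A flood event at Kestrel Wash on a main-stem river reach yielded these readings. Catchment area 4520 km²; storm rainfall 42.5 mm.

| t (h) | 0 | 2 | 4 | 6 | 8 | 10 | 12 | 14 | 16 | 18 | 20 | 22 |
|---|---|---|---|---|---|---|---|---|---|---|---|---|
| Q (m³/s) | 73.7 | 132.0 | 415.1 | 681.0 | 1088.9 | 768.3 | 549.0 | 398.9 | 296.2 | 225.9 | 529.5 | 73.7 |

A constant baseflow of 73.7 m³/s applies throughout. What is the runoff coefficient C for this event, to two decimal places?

C ≈ 0.16

ΣQ_DR = 4348 m³/s; V = ΣQ_DR·Δt = 3.130 × 10^7 m³.
Runoff depth d = V / A = 6.926 mm.
C = d / P = 6.926 / 42.5 = 0.16.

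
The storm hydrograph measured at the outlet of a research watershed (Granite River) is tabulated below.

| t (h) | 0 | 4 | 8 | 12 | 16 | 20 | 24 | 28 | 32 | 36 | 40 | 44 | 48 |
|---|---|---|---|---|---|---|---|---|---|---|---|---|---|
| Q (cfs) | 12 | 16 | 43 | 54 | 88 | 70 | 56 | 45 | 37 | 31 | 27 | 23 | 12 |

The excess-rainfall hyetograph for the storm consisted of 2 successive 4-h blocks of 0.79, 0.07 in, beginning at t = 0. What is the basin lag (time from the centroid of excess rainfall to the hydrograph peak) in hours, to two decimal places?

Centroid of excess rainfall: t_c = Σ P_i·t̄_i / ΣP_i = 2.3256 h (block centres at 2, 6 h).
Hydrograph peak occurs at t = 16 h, so basin lag t_L = 16 − 2.3256 = 13.67 h.

t_L ≈ 13.67 h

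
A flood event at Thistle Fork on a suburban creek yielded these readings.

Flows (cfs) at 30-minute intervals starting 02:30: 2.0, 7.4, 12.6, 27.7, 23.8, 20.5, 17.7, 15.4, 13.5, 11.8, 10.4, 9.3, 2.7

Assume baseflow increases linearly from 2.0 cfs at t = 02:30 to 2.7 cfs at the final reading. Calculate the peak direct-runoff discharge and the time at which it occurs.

Subtracting baseflow gives direct-runoff ordinates: 0.00, 5.34, 10.48, 25.52, 21.57, 18.21, 15.35, 12.99, 11.03, 9.28, 7.82, 6.66, 0.00 cfs.
The maximum is 25.52 cfs, occurring at the reading for t = 04:00.

Q_p = 25.52 cfs at t = 04:00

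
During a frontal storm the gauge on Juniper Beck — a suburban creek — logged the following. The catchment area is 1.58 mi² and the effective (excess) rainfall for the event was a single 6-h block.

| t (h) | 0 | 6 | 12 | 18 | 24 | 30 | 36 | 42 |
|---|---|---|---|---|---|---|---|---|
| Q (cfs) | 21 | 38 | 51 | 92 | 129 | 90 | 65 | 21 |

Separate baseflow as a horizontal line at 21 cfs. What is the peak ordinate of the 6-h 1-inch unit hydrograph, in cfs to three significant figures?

Direct runoff: 0.0, 17.0, 30.0, 71.0, 108.0, 69.0, 44.0, 0.0 cfs; ΣQ_DR = 339.0 cfs, peak = 108.0 cfs.
Runoff depth d = ΣQ_DR·Δt / A = 339.0 × 21600 / (1.58 mi²) = 1.995 in.
The 1-inch UH is the DRH scaled by (1 in)/d, so U_p = 108.0 × 1/1.995 = 54.1 cfs.

U_p ≈ 54.1 cfs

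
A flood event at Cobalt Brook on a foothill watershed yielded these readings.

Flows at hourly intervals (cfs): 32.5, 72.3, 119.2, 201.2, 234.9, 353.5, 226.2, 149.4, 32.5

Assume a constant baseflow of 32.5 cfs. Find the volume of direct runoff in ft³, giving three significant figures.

V ≈ 4.07 × 10^6 ft³

Direct-runoff ordinates (Q − Q_b): 0.0, 39.8, 86.7, 168.7, 202.4, 321.0, 193.7, 116.9, 0.0 cfs.
ΣQ_DR = 1129 cfs.
With Δt = 1 h = 3600 s, V = ΣQ_DR · Δt = 1129 × 3600 = 4.07 × 10^6 ft³.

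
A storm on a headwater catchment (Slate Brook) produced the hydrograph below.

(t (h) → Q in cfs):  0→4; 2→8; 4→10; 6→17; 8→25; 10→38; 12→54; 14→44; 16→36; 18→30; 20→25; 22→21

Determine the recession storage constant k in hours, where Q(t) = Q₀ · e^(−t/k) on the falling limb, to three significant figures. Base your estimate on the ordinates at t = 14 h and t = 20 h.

On the falling limb, Q drops from 44 to 25 cfs between t = 14 h and t = 20 h (Δt = 6 h).
k = −Δt / ln(Q₂/Q₁) = −6 / ln(25/44) = 10.6 h.

k ≈ 10.6 h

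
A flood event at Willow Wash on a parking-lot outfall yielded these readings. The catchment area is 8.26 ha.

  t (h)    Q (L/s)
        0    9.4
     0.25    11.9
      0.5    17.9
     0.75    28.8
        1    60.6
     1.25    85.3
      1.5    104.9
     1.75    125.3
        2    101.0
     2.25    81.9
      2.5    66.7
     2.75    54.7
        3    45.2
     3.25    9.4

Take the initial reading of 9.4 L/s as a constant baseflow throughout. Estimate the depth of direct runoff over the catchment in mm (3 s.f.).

Direct runoff: 0.0, 2.5, 8.5, 19.4, 51.2, 75.9, 95.5, 115.9, 91.6, 72.5, 57.3, 45.3, 35.8, 0.0 L/s; ΣQ_DR = 671.4 L/s.
V = ΣQ_DR · Δt = 671.4 × 900 s = 6.043 × 10^5 L.
Over A = 8.26 ha, depth = V / A = 7.32 mm.

d ≈ 7.32 mm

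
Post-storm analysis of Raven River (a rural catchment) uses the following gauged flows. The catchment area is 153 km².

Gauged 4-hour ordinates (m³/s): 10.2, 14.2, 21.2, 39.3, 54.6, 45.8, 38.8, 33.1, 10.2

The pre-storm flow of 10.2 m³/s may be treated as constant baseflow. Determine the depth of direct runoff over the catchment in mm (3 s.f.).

Direct runoff: 0.0, 4.0, 11.0, 29.1, 44.4, 35.6, 28.6, 22.9, 0.0 m³/s; ΣQ_DR = 175.6 m³/s.
V = ΣQ_DR · Δt = 175.6 × 14400 s = 2.529 × 10^6 m³.
Over A = 153 km², depth = V / A = 16.5 mm.

d ≈ 16.5 mm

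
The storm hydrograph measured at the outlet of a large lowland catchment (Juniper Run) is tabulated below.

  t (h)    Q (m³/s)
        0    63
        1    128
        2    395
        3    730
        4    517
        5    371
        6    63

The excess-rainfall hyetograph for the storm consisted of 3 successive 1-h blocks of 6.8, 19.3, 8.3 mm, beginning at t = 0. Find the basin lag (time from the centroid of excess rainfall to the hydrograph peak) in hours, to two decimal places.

Centroid of excess rainfall: t_c = Σ P_i·t̄_i / ΣP_i = 1.5436 h (block centres at 0.5, 1.5, 2.5 h).
Hydrograph peak occurs at t = 3 h, so basin lag t_L = 3 − 1.5436 = 1.46 h.

t_L ≈ 1.46 h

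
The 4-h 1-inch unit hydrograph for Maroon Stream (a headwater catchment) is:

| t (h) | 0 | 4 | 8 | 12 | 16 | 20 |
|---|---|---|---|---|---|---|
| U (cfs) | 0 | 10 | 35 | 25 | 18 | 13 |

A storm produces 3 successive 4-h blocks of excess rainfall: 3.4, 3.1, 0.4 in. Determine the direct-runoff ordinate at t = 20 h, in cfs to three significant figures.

By discrete convolution, Q_j = Σ (P_i / 1 in) · U_{j−i}.
At t = 20 h (j=5): Q = (3.4/1)·13 + (3.1/1)·18 + (0.4/1)·25 = 110 cfs.

Q ≈ 110 cfs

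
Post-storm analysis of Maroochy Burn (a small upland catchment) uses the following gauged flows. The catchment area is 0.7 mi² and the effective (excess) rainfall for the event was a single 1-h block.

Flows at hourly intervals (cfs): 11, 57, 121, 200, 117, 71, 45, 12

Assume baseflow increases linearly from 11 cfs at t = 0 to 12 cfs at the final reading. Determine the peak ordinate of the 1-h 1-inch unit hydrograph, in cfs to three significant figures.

U_p ≈ 157 cfs

Direct runoff: 0.00, 45.86, 109.71, 188.57, 105.43, 59.29, 33.14, 0.00 cfs; ΣQ_DR = 542.0 cfs, peak = 188.57 cfs.
Runoff depth d = ΣQ_DR·Δt / A = 542.0 × 3600 / (0.7 mi²) = 1.200 in.
The 1-inch UH is the DRH scaled by (1 in)/d, so U_p = 188.57 × 1/1.200 = 157 cfs.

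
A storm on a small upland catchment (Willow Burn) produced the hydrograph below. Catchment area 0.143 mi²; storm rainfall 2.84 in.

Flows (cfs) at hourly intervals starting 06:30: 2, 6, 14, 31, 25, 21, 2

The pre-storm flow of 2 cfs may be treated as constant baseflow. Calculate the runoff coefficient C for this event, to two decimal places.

ΣQ_DR = 87.00 cfs; V = ΣQ_DR·Δt = 3.132 × 10^5 ft³.
Runoff depth d = V / A = 0.9428 in.
C = d / P = 0.9428 / 2.84 = 0.33.

C ≈ 0.33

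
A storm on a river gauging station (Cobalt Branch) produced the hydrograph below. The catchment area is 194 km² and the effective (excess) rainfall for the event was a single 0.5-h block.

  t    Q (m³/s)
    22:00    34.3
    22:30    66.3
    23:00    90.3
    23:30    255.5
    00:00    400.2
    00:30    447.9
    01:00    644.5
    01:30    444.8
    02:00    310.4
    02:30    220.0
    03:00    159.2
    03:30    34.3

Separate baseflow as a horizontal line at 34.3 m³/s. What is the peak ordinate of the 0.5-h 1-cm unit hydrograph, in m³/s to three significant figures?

Direct runoff: 0.0, 32.0, 56.0, 221.2, 365.9, 413.6, 610.2, 410.5, 276.1, 185.7, 124.9, 0.0 m³/s; ΣQ_DR = 2696 m³/s, peak = 610.2 m³/s.
Runoff depth d = ΣQ_DR·Δt / A = 2696 × 1800 / (194 km²) = 25.02 mm.
The 1-cm UH is the DRH scaled by (10 mm)/d, so U_p = 610.2 × 10/25.02 = 244 m³/s.

U_p ≈ 244 m³/s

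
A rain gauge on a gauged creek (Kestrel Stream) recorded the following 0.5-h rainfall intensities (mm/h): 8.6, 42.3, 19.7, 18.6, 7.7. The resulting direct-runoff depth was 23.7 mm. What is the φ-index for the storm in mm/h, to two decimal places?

Only the 3 blocks with intensity above φ contribute runoff: 42.3, 19.7, 18.6 mm/h.
Σ(I−φ)·Δt = d  ⇒  (42.3+19.7+18.6 − 3φ)·0.5 = 23.7
φ = (80.60 − 23.7/0.5) / 3 = 11.07 mm/h.

φ ≈ 11.07 mm/h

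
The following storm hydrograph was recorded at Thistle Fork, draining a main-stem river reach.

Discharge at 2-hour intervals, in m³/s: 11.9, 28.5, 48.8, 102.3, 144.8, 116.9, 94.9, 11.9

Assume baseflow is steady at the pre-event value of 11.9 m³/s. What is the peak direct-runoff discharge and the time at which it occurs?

Q_p = 132.9 m³/s at t = 8 h

Subtracting baseflow gives direct-runoff ordinates: 0.0, 16.6, 36.9, 90.4, 132.9, 105.0, 83.0, 0.0 m³/s.
The maximum is 132.9 m³/s, occurring at the reading for t = 8 h.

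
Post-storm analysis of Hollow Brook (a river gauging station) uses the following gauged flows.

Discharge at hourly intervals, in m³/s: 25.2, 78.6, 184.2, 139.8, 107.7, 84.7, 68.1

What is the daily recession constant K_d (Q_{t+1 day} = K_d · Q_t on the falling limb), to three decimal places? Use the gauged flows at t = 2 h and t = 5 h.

Between t = 2 h and t = 5 h the flow falls from 184.2 to 84.7 m³/s over 3×1 h = 3 h.
Per-interval ratio K = (84.7/184.2)^(1/3) = 0.7718; K_d = K^(24/1) = 0.002.

K_d ≈ 0.002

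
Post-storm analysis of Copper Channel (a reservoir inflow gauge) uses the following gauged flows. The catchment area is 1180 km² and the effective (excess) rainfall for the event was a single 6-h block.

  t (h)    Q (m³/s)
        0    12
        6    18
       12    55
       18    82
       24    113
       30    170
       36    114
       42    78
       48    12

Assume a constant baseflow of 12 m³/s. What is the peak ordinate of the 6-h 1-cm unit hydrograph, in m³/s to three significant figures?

Direct runoff: 0.0, 6.0, 43.0, 70.0, 101.0, 158.0, 102.0, 66.0, 0.0 m³/s; ΣQ_DR = 546.0 m³/s, peak = 158.0 m³/s.
Runoff depth d = ΣQ_DR·Δt / A = 546.0 × 21600 / (1180 km²) = 9.995 mm.
The 1-cm UH is the DRH scaled by (10 mm)/d, so U_p = 158.0 × 10/9.995 = 158 m³/s.

U_p ≈ 158 m³/s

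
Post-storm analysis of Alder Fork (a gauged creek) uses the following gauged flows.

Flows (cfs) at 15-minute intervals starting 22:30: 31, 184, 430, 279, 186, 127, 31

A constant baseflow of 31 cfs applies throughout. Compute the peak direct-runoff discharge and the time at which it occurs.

Q_p = 399.0 cfs at t = 23:00

Subtracting baseflow gives direct-runoff ordinates: 0.0, 153.0, 399.0, 248.0, 155.0, 96.0, 0.0 cfs.
The maximum is 399.0 cfs, occurring at the reading for t = 23:00.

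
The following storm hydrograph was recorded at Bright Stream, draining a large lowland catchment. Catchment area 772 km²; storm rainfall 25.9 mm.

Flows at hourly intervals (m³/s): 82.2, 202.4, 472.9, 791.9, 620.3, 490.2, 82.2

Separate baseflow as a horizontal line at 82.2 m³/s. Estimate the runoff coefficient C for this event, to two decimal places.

C ≈ 0.39

ΣQ_DR = 2167 m³/s; V = ΣQ_DR·Δt = 7.800 × 10^6 m³.
Runoff depth d = V / A = 10.10 mm.
C = d / P = 10.10 / 25.9 = 0.39.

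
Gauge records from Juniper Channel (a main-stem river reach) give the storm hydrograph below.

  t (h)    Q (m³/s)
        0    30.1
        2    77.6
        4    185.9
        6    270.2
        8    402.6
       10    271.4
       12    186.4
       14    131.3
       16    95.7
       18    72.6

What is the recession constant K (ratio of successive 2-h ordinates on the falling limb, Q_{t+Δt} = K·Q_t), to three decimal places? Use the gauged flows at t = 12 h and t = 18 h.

K ≈ 0.730

Using the recession-limb readings at t = 12 h and t = 18 h: Q falls from 186.4 to 72.6 m³/s over 3 intervals.
K = (Q₂/Q₁)^(1/3) = (72.6/186.4)^(1/3) = 0.730.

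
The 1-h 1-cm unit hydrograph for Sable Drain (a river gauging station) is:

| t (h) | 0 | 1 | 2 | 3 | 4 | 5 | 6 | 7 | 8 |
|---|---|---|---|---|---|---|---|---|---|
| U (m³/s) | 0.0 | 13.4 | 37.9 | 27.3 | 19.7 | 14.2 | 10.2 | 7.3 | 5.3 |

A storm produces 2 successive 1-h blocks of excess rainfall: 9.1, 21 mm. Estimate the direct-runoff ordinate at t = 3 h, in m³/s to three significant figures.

Q ≈ 104 m³/s

By discrete convolution, Q_j = Σ (P_i / 10 mm) · U_{j−i}.
At t = 3 h (j=3): Q = (9.1/10)·27.3 + (21/10)·37.9 = 104 m³/s.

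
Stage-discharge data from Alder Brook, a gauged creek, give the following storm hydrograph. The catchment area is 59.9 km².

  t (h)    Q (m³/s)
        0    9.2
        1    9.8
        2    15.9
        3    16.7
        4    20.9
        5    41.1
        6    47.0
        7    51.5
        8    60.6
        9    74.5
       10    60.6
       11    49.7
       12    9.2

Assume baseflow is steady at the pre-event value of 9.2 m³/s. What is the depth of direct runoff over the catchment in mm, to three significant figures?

Direct runoff: 0.0, 0.6, 6.7, 7.5, 11.7, 31.9, 37.8, 42.3, 51.4, 65.3, 51.4, 40.5, 0.0 m³/s; ΣQ_DR = 347.1 m³/s.
V = ΣQ_DR · Δt = 347.1 × 3600 s = 1.250 × 10^6 m³.
Over A = 59.9 km², depth = V / A = 20.9 mm.

d ≈ 20.9 mm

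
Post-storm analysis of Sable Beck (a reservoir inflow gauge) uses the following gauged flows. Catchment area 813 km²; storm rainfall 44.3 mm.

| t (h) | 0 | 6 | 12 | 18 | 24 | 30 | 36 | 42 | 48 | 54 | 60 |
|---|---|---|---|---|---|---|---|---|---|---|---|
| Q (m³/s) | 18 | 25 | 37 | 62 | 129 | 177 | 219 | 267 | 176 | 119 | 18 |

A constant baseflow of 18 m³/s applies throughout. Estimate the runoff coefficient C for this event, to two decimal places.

ΣQ_DR = 1049 m³/s; V = ΣQ_DR·Δt = 2.266 × 10^7 m³.
Runoff depth d = V / A = 27.87 mm.
C = d / P = 27.87 / 44.3 = 0.63.

C ≈ 0.63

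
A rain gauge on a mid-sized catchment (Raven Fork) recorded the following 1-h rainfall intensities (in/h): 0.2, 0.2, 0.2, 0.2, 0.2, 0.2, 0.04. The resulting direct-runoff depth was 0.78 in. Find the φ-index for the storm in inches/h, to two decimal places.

φ ≈ 0.07 in/h

Only the 6 blocks with intensity above φ contribute runoff: 0.2, 0.2, 0.2, 0.2, 0.2, 0.2 in/h.
Σ(I−φ)·Δt = d  ⇒  (0.2+0.2+0.2+0.2+0.2+0.2 − 6φ)·1 = 0.78
φ = (1.200 − 0.78/1) / 6 = 0.07 in/h.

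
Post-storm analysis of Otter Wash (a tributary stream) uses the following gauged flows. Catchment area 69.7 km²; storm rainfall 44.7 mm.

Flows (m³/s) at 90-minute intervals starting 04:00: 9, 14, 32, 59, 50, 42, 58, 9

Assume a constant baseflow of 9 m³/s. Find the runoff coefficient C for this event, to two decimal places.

ΣQ_DR = 201.0 m³/s; V = ΣQ_DR·Δt = 1.085 × 10^6 m³.
Runoff depth d = V / A = 15.57 mm.
C = d / P = 15.57 / 44.7 = 0.35.

C ≈ 0.35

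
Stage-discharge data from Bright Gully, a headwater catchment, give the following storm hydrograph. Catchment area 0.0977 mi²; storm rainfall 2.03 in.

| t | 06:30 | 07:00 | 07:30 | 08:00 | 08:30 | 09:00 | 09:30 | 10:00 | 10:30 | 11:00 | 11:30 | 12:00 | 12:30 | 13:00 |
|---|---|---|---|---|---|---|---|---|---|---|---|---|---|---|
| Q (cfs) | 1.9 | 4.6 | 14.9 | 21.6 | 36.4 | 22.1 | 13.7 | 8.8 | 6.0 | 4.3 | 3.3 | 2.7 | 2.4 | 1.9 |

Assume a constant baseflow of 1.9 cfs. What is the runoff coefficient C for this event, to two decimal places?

ΣQ_DR = 118.0 cfs; V = ΣQ_DR·Δt = 2.124 × 10^5 ft³.
Runoff depth d = V / A = 0.9358 in.
C = d / P = 0.9358 / 2.03 = 0.46.

C ≈ 0.46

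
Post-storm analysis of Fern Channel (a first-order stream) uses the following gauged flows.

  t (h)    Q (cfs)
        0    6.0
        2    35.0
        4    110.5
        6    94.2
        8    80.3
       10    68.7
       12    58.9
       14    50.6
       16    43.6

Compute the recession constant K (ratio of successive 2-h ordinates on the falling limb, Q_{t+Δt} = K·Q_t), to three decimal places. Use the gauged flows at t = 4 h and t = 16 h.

Using the recession-limb readings at t = 4 h and t = 16 h: Q falls from 110.5 to 43.6 cfs over 6 intervals.
K = (Q₂/Q₁)^(1/6) = (43.6/110.5)^(1/6) = 0.856.

K ≈ 0.856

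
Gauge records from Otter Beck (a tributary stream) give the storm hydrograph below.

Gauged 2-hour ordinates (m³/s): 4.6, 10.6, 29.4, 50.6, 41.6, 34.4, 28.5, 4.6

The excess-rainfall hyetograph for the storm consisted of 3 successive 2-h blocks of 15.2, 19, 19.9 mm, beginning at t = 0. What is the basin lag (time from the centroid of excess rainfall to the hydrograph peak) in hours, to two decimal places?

Centroid of excess rainfall: t_c = Σ P_i·t̄_i / ΣP_i = 3.1738 h (block centres at 1, 3, 5 h).
Hydrograph peak occurs at t = 6 h, so basin lag t_L = 6 − 3.1738 = 2.83 h.

t_L ≈ 2.83 h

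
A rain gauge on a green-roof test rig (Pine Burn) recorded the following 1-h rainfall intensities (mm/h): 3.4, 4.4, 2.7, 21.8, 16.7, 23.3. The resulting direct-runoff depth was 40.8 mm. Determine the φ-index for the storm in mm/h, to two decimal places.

φ ≈ 7.00 mm/h

Only the 3 blocks with intensity above φ contribute runoff: 21.8, 16.7, 23.3 mm/h.
Σ(I−φ)·Δt = d  ⇒  (21.8+16.7+23.3 − 3φ)·1 = 40.8
φ = (61.80 − 40.8/1) / 3 = 7.00 mm/h.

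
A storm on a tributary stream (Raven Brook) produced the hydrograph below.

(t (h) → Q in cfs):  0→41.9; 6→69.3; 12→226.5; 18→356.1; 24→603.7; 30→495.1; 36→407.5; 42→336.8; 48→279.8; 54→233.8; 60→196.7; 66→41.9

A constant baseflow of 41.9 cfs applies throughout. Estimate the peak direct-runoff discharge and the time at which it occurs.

Subtracting baseflow gives direct-runoff ordinates: 0.0, 27.4, 184.6, 314.2, 561.8, 453.2, 365.6, 294.9, 237.9, 191.9, 154.8, 0.0 cfs.
The maximum is 561.8 cfs, occurring at the reading for t = 24 h.

Q_p = 561.8 cfs at t = 24 h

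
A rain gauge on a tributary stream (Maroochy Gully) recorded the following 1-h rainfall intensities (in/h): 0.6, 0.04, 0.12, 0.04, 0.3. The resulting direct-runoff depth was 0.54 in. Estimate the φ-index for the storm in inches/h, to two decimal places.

φ ≈ 0.18 in/h

Only the 2 blocks with intensity above φ contribute runoff: 0.6, 0.3 in/h.
Σ(I−φ)·Δt = d  ⇒  (0.6+0.3 − 2φ)·1 = 0.54
φ = (0.9000 − 0.54/1) / 2 = 0.18 in/h.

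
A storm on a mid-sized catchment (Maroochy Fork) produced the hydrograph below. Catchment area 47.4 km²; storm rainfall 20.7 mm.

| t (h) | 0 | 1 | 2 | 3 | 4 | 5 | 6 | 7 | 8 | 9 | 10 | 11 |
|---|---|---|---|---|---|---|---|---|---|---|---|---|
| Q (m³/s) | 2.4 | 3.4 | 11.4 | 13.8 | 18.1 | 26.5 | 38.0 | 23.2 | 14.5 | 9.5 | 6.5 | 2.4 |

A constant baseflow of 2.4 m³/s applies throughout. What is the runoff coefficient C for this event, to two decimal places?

C ≈ 0.52

ΣQ_DR = 140.9 m³/s; V = ΣQ_DR·Δt = 5.072 × 10^5 m³.
Runoff depth d = V / A = 10.70 mm.
C = d / P = 10.70 / 20.7 = 0.52.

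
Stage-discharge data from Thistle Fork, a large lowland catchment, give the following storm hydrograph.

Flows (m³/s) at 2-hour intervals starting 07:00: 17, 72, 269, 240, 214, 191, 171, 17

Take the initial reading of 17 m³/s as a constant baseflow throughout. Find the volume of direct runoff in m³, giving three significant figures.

Direct-runoff ordinates (Q − Q_b): 0.0, 55.0, 252.0, 223.0, 197.0, 174.0, 154.0, 0.0 m³/s.
ΣQ_DR = 1055 m³/s.
With Δt = 2 h = 7200 s, V = ΣQ_DR · Δt = 1055 × 7200 = 7.60 × 10^6 m³.

V ≈ 7.60 × 10^6 m³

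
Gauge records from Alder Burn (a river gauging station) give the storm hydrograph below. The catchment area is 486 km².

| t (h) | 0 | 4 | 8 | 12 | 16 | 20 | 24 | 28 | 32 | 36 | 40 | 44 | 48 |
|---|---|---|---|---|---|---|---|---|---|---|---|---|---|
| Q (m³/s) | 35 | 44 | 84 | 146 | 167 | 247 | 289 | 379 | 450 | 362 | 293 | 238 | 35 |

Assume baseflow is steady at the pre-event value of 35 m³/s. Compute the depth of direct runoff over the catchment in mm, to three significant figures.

d ≈ 68.6 mm

Direct runoff: 0.0, 9.0, 49.0, 111.0, 132.0, 212.0, 254.0, 344.0, 415.0, 327.0, 258.0, 203.0, 0.0 m³/s; ΣQ_DR = 2314 m³/s.
V = ΣQ_DR · Δt = 2314 × 14400 s = 3.332 × 10^7 m³.
Over A = 486 km², depth = V / A = 68.6 mm.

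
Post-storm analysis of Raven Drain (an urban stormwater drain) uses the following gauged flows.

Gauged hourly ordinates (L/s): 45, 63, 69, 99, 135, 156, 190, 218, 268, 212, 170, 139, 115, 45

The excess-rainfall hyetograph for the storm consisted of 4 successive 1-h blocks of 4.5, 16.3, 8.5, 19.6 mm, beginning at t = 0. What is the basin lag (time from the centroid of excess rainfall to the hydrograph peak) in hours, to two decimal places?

t_L ≈ 5.62 h

Centroid of excess rainfall: t_c = Σ P_i·t̄_i / ΣP_i = 2.3834 h (block centres at 0.5, 1.5, 2.5, 3.5 h).
Hydrograph peak occurs at t = 8 h, so basin lag t_L = 8 − 2.3834 = 5.62 h.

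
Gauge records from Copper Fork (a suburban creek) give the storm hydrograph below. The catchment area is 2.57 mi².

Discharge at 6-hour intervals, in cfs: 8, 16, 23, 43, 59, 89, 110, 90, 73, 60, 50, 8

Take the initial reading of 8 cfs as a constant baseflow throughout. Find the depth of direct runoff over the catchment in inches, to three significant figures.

d ≈ 1.93 in

Direct runoff: 0.0, 8.0, 15.0, 35.0, 51.0, 81.0, 102.0, 82.0, 65.0, 52.0, 42.0, 0.0 cfs; ΣQ_DR = 533.0 cfs.
V = ΣQ_DR · Δt = 533.0 × 21600 s = 1.151 × 10^7 ft³.
Over A = 2.57 mi², depth = V / A = 1.93 in.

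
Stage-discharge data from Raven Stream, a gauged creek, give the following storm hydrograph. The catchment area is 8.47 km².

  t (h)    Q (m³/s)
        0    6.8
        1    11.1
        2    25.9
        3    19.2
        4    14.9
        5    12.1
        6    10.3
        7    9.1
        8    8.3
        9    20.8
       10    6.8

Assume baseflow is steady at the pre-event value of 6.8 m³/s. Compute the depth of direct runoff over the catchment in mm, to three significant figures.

Direct runoff: 0.0, 4.3, 19.1, 12.4, 8.1, 5.3, 3.5, 2.3, 1.5, 14.0, 0.0 m³/s; ΣQ_DR = 70.50 m³/s.
V = ΣQ_DR · Δt = 70.50 × 3600 s = 2.538 × 10^5 m³.
Over A = 8.47 km², depth = V / A = 30.0 mm.

d ≈ 30.0 mm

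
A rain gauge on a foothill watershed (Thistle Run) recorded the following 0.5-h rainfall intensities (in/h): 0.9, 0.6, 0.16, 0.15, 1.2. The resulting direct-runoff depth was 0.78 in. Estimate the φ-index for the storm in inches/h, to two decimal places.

φ ≈ 0.38 in/h

Only the 3 blocks with intensity above φ contribute runoff: 0.9, 0.6, 1.2 in/h.
Σ(I−φ)·Δt = d  ⇒  (0.9+0.6+1.2 − 3φ)·0.5 = 0.78
φ = (2.700 − 0.78/0.5) / 3 = 0.38 in/h.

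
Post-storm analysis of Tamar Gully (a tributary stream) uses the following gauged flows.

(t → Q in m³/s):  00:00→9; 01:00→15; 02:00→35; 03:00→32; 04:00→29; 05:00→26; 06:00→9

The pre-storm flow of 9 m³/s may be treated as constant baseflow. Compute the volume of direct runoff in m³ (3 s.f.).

V ≈ 3.31 × 10^5 m³

Direct-runoff ordinates (Q − Q_b): 0.0, 6.0, 26.0, 23.0, 20.0, 17.0, 0.0 m³/s.
ΣQ_DR = 92.00 m³/s.
With Δt = 1 h = 3600 s, V = ΣQ_DR · Δt = 92.00 × 3600 = 3.31 × 10^5 m³.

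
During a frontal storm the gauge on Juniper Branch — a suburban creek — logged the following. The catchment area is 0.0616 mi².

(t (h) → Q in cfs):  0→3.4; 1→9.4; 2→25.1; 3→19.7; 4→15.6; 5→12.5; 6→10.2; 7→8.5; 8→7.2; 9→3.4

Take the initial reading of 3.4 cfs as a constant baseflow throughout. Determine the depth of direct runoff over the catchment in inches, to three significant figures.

d ≈ 2.04 in

Direct runoff: 0.0, 6.0, 21.7, 16.3, 12.2, 9.1, 6.8, 5.1, 3.8, 0.0 cfs; ΣQ_DR = 81.00 cfs.
V = ΣQ_DR · Δt = 81.00 × 3600 s = 2.916 × 10^5 ft³.
Over A = 0.0616 mi², depth = V / A = 2.04 in.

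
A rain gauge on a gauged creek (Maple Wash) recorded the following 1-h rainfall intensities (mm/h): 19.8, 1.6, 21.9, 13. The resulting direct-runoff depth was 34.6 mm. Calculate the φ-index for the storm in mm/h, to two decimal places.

Only the 3 blocks with intensity above φ contribute runoff: 19.8, 21.9, 13 mm/h.
Σ(I−φ)·Δt = d  ⇒  (19.8+21.9+13 − 3φ)·1 = 34.6
φ = (54.70 − 34.6/1) / 3 = 6.70 mm/h.

φ ≈ 6.70 mm/h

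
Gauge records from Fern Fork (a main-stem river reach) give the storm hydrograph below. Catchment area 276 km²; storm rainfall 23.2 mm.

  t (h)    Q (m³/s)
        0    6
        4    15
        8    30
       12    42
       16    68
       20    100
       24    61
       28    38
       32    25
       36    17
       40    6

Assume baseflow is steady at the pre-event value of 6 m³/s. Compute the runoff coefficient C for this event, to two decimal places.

C ≈ 0.77

ΣQ_DR = 342.0 m³/s; V = ΣQ_DR·Δt = 4.925 × 10^6 m³.
Runoff depth d = V / A = 17.84 mm.
C = d / P = 17.84 / 23.2 = 0.77.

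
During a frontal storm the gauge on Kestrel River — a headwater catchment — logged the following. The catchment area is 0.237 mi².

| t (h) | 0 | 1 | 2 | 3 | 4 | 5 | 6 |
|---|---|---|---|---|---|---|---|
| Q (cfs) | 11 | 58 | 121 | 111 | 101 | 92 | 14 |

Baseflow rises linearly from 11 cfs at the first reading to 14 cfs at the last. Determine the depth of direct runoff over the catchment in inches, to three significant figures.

d ≈ 2.75 in

Direct runoff: 0.00, 46.50, 109.00, 98.50, 88.00, 78.50, 0.00 cfs; ΣQ_DR = 420.5 cfs.
V = ΣQ_DR · Δt = 420.5 × 3600 s = 1.514 × 10^6 ft³.
Over A = 0.237 mi², depth = V / A = 2.75 in.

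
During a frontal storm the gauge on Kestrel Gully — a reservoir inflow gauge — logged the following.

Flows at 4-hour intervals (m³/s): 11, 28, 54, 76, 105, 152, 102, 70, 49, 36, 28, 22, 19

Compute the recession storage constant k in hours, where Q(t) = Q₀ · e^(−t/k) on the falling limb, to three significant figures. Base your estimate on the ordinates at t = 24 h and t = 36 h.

On the falling limb, Q drops from 102 to 36 m³/s between t = 24 h and t = 36 h (Δt = 12 h).
k = −Δt / ln(Q₂/Q₁) = −12 / ln(36/102) = 11.5 h.

k ≈ 11.5 h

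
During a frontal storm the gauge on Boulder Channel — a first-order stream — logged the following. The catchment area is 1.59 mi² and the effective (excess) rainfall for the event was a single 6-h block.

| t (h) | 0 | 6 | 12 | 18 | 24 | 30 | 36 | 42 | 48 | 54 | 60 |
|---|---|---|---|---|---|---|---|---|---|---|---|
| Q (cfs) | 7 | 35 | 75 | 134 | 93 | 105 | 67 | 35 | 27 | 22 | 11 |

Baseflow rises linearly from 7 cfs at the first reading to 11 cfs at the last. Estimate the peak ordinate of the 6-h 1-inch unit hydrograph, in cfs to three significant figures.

U_p ≈ 42.0 cfs

Direct runoff: 0.00, 27.60, 67.20, 125.80, 84.40, 96.00, 57.60, 25.20, 16.80, 11.40, 0.00 cfs; ΣQ_DR = 512.0 cfs, peak = 125.80 cfs.
Runoff depth d = ΣQ_DR·Δt / A = 512.0 × 21600 / (1.59 mi²) = 2.994 in.
The 1-inch UH is the DRH scaled by (1 in)/d, so U_p = 125.80 × 1/2.994 = 42.0 cfs.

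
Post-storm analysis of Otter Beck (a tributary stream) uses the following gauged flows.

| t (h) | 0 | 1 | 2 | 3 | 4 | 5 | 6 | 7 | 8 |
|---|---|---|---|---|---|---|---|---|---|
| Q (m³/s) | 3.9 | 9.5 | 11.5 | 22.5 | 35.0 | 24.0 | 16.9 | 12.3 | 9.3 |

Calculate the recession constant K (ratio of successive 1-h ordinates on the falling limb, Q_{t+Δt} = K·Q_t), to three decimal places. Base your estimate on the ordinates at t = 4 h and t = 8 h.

K ≈ 0.718

Using the recession-limb readings at t = 4 h and t = 8 h: Q falls from 35.0 to 9.3 m³/s over 4 intervals.
K = (Q₂/Q₁)^(1/4) = (9.3/35.0)^(1/4) = 0.718.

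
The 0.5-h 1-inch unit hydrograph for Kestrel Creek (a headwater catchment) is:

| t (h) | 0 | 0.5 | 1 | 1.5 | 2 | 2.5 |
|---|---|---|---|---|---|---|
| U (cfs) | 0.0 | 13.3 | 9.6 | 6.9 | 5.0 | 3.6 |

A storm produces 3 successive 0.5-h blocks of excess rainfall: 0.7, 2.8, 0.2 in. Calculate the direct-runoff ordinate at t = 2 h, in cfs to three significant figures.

Q ≈ 24.7 cfs

By discrete convolution, Q_j = Σ (P_i / 1 in) · U_{j−i}.
At t = 2 h (j=4): Q = (0.7/1)·5.0 + (2.8/1)·6.9 + (0.2/1)·9.6 = 24.7 cfs.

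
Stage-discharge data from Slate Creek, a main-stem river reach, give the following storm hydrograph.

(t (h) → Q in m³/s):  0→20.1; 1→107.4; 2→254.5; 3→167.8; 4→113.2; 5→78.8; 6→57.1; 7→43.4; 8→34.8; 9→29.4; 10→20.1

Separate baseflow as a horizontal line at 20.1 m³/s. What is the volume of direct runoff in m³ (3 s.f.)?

V ≈ 2.54 × 10^6 m³

Direct-runoff ordinates (Q − Q_b): 0.0, 87.3, 234.4, 147.7, 93.1, 58.7, 37.0, 23.3, 14.7, 9.3, 0.0 m³/s.
ΣQ_DR = 705.5 m³/s.
With Δt = 1 h = 3600 s, V = ΣQ_DR · Δt = 705.5 × 3600 = 2.54 × 10^6 m³.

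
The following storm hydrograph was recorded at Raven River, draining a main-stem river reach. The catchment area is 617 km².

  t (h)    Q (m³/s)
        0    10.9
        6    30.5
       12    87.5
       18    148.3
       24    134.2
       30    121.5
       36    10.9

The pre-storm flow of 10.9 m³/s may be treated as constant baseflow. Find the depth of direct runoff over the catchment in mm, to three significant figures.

Direct runoff: 0.0, 19.6, 76.6, 137.4, 123.3, 110.6, 0.0 m³/s; ΣQ_DR = 467.5 m³/s.
V = ΣQ_DR · Δt = 467.5 × 21600 s = 1.010 × 10^7 m³.
Over A = 617 km², depth = V / A = 16.4 mm.

d ≈ 16.4 mm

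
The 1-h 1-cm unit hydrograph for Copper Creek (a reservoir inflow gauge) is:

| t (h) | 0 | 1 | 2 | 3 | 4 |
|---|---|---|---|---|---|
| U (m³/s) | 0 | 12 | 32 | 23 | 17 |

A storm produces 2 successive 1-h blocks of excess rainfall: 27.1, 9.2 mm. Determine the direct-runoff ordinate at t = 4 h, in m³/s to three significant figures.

By discrete convolution, Q_j = Σ (P_i / 10 mm) · U_{j−i}.
At t = 4 h (j=4): Q = (27.1/10)·17 + (9.2/10)·23 = 67.2 m³/s.

Q ≈ 67.2 m³/s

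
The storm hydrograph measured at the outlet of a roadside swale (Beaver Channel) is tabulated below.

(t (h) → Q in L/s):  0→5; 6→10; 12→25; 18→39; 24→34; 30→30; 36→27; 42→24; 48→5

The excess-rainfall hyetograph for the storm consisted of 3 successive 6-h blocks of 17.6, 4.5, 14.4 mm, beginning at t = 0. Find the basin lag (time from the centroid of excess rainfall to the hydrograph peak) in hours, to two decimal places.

Centroid of excess rainfall: t_c = Σ P_i·t̄_i / ΣP_i = 8.4740 h (block centres at 3, 9, 15 h).
Hydrograph peak occurs at t = 18 h, so basin lag t_L = 18 − 8.4740 = 9.53 h.

t_L ≈ 9.53 h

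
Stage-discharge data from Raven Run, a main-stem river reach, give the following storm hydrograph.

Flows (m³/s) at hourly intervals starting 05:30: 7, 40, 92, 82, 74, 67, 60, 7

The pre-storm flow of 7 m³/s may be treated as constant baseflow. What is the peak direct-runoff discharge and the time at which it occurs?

Q_p = 85.0 m³/s at t = 07:30

Subtracting baseflow gives direct-runoff ordinates: 0.0, 33.0, 85.0, 75.0, 67.0, 60.0, 53.0, 0.0 m³/s.
The maximum is 85.0 m³/s, occurring at the reading for t = 07:30.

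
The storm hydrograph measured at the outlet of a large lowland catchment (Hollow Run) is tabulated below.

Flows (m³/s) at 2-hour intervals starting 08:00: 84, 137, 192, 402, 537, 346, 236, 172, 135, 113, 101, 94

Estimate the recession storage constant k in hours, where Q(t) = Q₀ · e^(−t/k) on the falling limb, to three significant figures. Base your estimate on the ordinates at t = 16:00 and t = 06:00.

k ≈ 8.03 h

On the falling limb, Q drops from 537 to 94 m³/s between t = 16:00 and t = 06:00 (Δt = 14 h).
k = −Δt / ln(Q₂/Q₁) = −14 / ln(94/537) = 8.03 h.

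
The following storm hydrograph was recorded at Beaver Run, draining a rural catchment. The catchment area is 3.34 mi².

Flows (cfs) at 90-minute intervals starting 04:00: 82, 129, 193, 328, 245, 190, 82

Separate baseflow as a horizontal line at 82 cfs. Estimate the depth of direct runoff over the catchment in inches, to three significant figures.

Direct runoff: 0.0, 47.0, 111.0, 246.0, 163.0, 108.0, 0.0 cfs; ΣQ_DR = 675.0 cfs.
V = ΣQ_DR · Δt = 675.0 × 5400 s = 3.645 × 10^6 ft³.
Over A = 3.34 mi², depth = V / A = 0.470 in.

d ≈ 0.470 in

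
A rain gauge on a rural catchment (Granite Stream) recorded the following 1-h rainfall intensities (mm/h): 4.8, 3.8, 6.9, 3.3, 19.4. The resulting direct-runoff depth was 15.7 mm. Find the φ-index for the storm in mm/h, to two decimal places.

Only the 2 blocks with intensity above φ contribute runoff: 6.9, 19.4 mm/h.
Σ(I−φ)·Δt = d  ⇒  (6.9+19.4 − 2φ)·1 = 15.7
φ = (26.30 − 15.7/1) / 2 = 5.30 mm/h.

φ ≈ 5.30 mm/h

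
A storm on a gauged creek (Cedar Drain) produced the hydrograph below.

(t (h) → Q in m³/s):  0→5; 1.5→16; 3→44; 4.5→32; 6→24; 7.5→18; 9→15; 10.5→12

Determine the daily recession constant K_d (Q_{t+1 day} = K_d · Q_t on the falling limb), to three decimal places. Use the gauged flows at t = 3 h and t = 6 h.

Between t = 3 h and t = 6 h the flow falls from 44 to 24 m³/s over 2×1.5 h = 3 h.
Per-interval ratio K = (24/44)^(1/2) = 0.7385; K_d = K^(24/1.5) = 0.008.

K_d ≈ 0.008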